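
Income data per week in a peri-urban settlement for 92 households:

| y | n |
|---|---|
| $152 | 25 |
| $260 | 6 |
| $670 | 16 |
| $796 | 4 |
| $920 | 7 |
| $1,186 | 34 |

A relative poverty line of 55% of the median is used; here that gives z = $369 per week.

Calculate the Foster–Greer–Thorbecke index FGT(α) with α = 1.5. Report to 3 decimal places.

0.133

Below z: 25×$152, 6×$260 (q = 31 of N = 92).
Normalized shortfalls: (369−152)/369 = 0.5881 (×25); (369−260)/369 = 0.2954 (×6).
Raised to α = 1.5: 0.45097 (×25); 0.16055 (×6).
Sum = 12.237590; FGT(1.5) = 12.237590 / 92 = 0.133.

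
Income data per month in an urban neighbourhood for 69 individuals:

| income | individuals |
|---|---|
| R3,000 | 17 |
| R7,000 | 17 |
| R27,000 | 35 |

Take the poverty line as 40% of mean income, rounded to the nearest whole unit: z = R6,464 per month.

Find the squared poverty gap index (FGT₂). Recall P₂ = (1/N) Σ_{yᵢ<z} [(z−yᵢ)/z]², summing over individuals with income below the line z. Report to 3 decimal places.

0.071

Below z: 17×R3,000 (q = 17 of N = 69).
Relative gaps: (6464−3000)/6464 = 0.5359 (×17).
Squared: 0.2872 (×17).
Sum = 4.882047; P₂ = 4.882047 / 69 = 0.071.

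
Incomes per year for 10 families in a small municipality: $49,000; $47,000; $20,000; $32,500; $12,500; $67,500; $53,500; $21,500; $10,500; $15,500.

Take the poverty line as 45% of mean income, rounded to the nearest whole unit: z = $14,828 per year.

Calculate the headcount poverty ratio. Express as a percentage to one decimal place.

20.0%

2 of the 10 families have income below $14,828.
H = 2/10 = 20.0%.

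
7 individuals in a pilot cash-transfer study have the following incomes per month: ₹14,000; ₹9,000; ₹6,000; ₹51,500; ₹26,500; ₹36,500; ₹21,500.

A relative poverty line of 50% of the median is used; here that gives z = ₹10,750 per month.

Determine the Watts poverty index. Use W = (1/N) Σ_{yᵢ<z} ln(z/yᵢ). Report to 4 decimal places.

Below z: ₹6,000, ₹9,000 (q = 2 of N = 7).
Log gaps: ln(10750/6000) = 0.5831; ln(10750/9000) = 0.1777.
W = 0.760827 / 7 = 0.1087.

0.1087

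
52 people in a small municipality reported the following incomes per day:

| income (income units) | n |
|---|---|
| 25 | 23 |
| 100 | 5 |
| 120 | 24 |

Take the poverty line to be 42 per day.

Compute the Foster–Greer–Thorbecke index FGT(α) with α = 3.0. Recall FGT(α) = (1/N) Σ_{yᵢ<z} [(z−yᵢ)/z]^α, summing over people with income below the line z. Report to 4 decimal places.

0.0293

Below z: 23×25 (q = 23 of N = 52).
Relative gaps: (42−25)/42 = 0.4048 (×23).
Raised to α = 3.0: 0.06631 (×23).
Sum = 1.525200; FGT(3.0) = 1.525200 / 52 = 0.0293.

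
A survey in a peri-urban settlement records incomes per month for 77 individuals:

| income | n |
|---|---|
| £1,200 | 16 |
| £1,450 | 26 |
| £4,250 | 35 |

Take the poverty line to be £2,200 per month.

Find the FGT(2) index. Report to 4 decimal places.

0.0822

Below the line: 16×£1,200, 26×£1,450 (q = 42 of N = 77).
Gap ratios (z−y)/z: (2200−1200)/2200 = 0.4545 (×16); (2200−1450)/2200 = 0.3409 (×26).
Squared: 0.2066 (×16); 0.1162 (×26).
Sum = 6.327479; P₂ = 6.327479 / 77 = 0.0822.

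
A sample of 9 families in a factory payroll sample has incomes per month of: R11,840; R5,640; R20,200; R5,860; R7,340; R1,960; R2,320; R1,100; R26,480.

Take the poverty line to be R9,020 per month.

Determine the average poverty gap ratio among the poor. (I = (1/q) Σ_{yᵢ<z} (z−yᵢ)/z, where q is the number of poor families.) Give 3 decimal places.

0.552

Below z: R1,100, R1,960, R2,320, R5,640, R5,860, R7,340 (q = 6 of N = 9).
Relative gaps: 0.8780, 0.7827, 0.7428, 0.3747, 0.3503, 0.1863; sum = 3.314856.
I averages over the q = 6 poor units only: 3.314856 / 6 = 0.552.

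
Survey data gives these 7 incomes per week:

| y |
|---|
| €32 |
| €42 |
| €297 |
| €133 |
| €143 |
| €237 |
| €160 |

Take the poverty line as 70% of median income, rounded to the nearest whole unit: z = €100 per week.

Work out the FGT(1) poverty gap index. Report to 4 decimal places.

Below the line: €32, €42 (q = 2 of N = 7).
Gap ratios (z−y)/z: (100−32)/100 = 0.6800; (100−42)/100 = 0.5800.
Σ = 1.260000. Dividing by the full population N = 7 gives P₁ = 0.1800.

0.1800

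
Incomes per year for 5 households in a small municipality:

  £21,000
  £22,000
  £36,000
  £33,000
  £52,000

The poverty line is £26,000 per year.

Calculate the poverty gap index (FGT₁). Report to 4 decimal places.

Below z: £21,000, £22,000 (q = 2 of N = 5).
Relative gaps: (26000−21000)/26000 = 0.1923; (26000−22000)/26000 = 0.1538.
Sum of shortfalls = 0.346154; P₁ averages over all N: 0.346154 / 5 = 0.0692.

0.0692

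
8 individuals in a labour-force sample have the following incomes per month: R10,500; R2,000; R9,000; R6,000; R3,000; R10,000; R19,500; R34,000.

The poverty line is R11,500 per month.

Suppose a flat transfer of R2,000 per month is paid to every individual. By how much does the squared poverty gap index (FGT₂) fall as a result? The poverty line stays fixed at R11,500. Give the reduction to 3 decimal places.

Before: below the line — R2,000, R3,000, R6,000, R9,000, R10,000, R10,500; squared poverty gap index (FGT₂) = 0.19116.
After the R2,000 transfer: below the line — R4,000, R5,000, R8,000, R11,000; squared poverty gap index (FGT₂) = 0.10491.
Reduction = 0.19116 − 0.10491 = 0.086.

0.086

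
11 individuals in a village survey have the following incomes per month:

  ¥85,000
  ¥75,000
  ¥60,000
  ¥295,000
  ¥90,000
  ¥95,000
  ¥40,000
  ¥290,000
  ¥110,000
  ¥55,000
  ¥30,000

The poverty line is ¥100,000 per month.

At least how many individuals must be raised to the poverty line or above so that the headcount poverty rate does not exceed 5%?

8

Currently q = 8 of N = 11 are below the line (H = 0.727).
A headcount ratio of at most 5% allows at most ⌊0.05 × 11⌋ = 0 poor individuals.
So at least 8 − 0 = 8 must be lifted.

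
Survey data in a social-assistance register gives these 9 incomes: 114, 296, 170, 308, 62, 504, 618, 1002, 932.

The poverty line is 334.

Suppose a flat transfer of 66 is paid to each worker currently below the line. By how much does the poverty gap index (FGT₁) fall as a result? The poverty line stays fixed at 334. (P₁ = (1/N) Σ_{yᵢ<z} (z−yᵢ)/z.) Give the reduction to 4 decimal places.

Before: below the line — 62, 114, 170, 296, 308; poverty gap index (FGT₁) = 0.239521.
After the 66 transfer: below the line — 128, 180, 236; poverty gap index (FGT₁) = 0.152362.
Reduction = 0.239521 − 0.152362 = 0.0872.

0.0872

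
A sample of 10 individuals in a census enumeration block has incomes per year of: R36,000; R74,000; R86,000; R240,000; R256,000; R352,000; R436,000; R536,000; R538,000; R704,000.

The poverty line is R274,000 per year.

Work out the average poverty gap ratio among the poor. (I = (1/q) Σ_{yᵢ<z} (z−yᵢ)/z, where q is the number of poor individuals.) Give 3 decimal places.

0.495

Below z: R36,000, R74,000, R86,000, R240,000, R256,000 (q = 5 of N = 10).
Relative gaps: 0.8686, 0.7299, 0.6861, 0.1241, 0.0657; sum = 2.474453.
I averages over the q = 5 poor units only: 2.474453 / 5 = 0.495.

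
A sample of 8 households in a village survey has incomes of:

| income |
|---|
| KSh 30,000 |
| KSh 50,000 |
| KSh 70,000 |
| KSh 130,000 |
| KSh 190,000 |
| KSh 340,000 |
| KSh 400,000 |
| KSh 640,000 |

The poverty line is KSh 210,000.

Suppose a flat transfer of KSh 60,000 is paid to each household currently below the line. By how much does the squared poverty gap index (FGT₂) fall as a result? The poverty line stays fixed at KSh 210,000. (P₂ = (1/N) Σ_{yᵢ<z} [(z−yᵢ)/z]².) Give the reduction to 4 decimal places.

Before: below the line — KSh 30,000, KSh 50,000, KSh 70,000, KSh 130,000, KSh 190,000; squared poverty gap index (FGT₂) = 0.239229.
After the KSh 60,000 transfer: below the line — KSh 90,000, KSh 110,000, KSh 130,000, KSh 190,000; squared poverty gap index (FGT₂) = 0.088435.
Reduction = 0.239229 − 0.088435 = 0.1508.

0.1508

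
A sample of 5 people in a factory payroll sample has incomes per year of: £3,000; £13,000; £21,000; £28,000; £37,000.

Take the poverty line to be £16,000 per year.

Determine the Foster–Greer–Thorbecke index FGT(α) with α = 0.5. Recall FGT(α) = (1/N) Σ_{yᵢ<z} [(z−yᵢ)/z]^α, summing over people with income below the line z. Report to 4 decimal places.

0.2669

Poor units: £3,000, £13,000 (q = 2 of N = 5).
Shortfall ratios: (16000−3000)/16000 = 0.8125; (16000−13000)/16000 = 0.1875.
Raised to α = 0.5: 0.90139; 0.43301.
Sum = 1.334401; FGT(0.5) = 1.334401 / 5 = 0.2669.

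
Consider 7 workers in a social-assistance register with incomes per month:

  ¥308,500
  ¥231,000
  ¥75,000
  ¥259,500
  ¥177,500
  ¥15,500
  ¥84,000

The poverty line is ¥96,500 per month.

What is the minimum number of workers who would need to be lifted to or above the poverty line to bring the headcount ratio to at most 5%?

Currently q = 3 of N = 7 are below the line (H = 0.429).
A headcount ratio of at most 5% allows at most ⌊0.05 × 7⌋ = 0 poor workers.
So at least 3 − 0 = 3 must be lifted.

3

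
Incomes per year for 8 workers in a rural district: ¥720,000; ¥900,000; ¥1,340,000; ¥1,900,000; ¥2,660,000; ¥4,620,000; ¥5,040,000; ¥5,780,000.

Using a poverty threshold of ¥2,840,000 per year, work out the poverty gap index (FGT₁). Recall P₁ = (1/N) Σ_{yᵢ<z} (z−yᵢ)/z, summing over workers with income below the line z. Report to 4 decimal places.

Below the line: ¥720,000, ¥900,000, ¥1,340,000, ¥1,900,000, ¥2,660,000 (q = 5 of N = 8).
Normalized shortfalls: (2840000−720000)/2840000 = 0.7465; (2840000−900000)/2840000 = 0.6831; (2840000−1340000)/2840000 = 0.5282; (2840000−1900000)/2840000 = 0.3310; (2840000−2660000)/2840000 = 0.0634.
Σ = 2.352113. Dividing by the full population N = 8 gives P₁ = 0.2940.

0.2940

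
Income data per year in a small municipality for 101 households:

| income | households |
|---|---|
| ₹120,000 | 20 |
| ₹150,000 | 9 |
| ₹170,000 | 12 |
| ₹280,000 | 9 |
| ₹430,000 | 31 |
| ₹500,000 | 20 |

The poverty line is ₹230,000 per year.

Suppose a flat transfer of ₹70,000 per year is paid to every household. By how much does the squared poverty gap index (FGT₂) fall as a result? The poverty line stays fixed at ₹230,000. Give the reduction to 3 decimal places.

Before: below the line — 20×₹120,000, 9×₹150,000, 12×₹170,000; squared poverty gap index (FGT₂) = 0.06416.
After the ₹70,000 transfer: below the line — 20×₹190,000, 9×₹220,000; squared poverty gap index (FGT₂) = 0.00616.
Reduction = 0.06416 − 0.00616 = 0.058.

0.058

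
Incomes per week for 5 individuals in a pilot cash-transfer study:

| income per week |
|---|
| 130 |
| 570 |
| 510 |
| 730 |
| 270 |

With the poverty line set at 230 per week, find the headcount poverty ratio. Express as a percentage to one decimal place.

1 of the 5 individuals have income below 230.
H = 1/5 = 20.0%.

20.0%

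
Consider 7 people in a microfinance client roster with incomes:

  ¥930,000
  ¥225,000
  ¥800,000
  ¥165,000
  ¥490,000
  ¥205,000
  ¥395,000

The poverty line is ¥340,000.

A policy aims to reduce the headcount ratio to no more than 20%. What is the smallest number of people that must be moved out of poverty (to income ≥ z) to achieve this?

2

3 of the 7 people are poor, so H = 3/7 = 0.429.
A headcount ratio of at most 20% allows at most ⌊0.20 × 7⌋ = 1 poor people.
So at least 3 − 1 = 2 must be lifted.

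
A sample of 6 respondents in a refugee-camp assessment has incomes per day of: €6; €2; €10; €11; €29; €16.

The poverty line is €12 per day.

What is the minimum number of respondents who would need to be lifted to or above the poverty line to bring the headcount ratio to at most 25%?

3

4 of the 6 respondents are poor, so H = 4/6 = 0.667.
A headcount ratio of at most 25% allows at most ⌊0.25 × 6⌋ = 1 poor respondents.
So at least 4 − 1 = 3 must be lifted.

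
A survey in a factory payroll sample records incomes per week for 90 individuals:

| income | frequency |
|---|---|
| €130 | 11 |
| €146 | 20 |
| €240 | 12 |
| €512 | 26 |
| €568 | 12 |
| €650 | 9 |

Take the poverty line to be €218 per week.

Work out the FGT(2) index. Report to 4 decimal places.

Below the line: 11×€130, 20×€146 (q = 31 of N = 90).
Relative gaps: (218−130)/218 = 0.4037 (×11); (218−146)/218 = 0.3303 (×20).
Squared: 0.1629 (×11); 0.1091 (×20).
Sum = 3.974076; P₂ = 3.974076 / 90 = 0.0442.

0.0442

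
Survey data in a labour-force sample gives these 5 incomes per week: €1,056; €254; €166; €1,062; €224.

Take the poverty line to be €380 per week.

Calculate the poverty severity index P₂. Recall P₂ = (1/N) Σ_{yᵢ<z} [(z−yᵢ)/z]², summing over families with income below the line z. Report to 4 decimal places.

0.1191

Incomes under z: €166, €224, €254 (q = 3 of N = 5).
Relative gaps: (380−166)/380 = 0.5632; (380−224)/380 = 0.4105; (380−254)/380 = 0.3316.
Squared: 0.3171; 0.1685; 0.1099.
Sum = 0.595623; P₂ = 0.595623 / 5 = 0.1191.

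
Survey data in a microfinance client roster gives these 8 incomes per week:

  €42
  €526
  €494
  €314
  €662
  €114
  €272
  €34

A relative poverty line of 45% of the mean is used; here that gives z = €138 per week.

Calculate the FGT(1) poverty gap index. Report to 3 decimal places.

0.203

Below z: €34, €42, €114 (q = 3 of N = 8).
Relative gaps: (138−34)/138 = 0.7536; (138−42)/138 = 0.6957; (138−114)/138 = 0.1739.
Sum of shortfalls = 1.623188; P₁ averages over all N: 1.623188 / 8 = 0.203.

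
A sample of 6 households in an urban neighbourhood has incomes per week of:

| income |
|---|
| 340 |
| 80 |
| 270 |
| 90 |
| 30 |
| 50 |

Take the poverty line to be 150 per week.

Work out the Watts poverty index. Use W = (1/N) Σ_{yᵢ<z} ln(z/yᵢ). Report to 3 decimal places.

0.641

Poor units: 30, 50, 80, 90 (q = 4 of N = 6).
ln(z/y) terms: ln(150/30) = 1.6094; ln(150/50) = 1.0986; ln(150/80) = 0.6286; ln(150/90) = 0.5108.
W = 3.847484 / 6 = 0.641.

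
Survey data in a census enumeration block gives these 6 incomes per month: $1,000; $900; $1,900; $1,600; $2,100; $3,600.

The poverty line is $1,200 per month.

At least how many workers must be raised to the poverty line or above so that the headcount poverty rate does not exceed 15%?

2 of the 6 workers are poor, so H = 2/6 = 0.333.
A headcount ratio of at most 15% allows at most ⌊0.15 × 6⌋ = 0 poor workers.
So at least 2 − 0 = 2 must be lifted.

2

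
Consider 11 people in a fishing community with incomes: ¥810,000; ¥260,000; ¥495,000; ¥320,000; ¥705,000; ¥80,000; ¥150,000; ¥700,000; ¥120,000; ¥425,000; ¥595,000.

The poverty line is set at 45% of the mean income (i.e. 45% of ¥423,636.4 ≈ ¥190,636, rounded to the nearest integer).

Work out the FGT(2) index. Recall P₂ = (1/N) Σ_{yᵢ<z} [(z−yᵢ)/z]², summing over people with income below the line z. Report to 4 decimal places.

Incomes under z: ¥80,000, ¥120,000, ¥150,000 (q = 3 of N = 11).
Relative gaps: (190636−80000)/190636 = 0.5804; (190636−120000)/190636 = 0.3705; (190636−150000)/190636 = 0.2132.
Squared: 0.3368; 0.1373; 0.0454.
Sum = 0.519537; P₂ = 0.519537 / 11 = 0.0472.

0.0472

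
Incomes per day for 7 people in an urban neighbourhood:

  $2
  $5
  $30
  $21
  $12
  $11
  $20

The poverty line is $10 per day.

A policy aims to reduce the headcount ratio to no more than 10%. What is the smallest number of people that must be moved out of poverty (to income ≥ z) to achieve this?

2

2 of the 7 people are poor, so H = 2/7 = 0.286.
A headcount ratio of at most 10% allows at most ⌊0.10 × 7⌋ = 0 poor people.
So at least 2 − 0 = 2 must be lifted.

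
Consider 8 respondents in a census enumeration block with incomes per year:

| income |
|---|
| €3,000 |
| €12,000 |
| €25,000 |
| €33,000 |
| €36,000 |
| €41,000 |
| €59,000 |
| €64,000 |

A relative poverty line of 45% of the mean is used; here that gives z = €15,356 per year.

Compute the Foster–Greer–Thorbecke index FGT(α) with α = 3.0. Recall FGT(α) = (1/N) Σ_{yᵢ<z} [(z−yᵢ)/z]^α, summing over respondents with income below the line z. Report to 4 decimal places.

0.0664

Below z: €3,000, €12,000 (q = 2 of N = 8).
Gap ratios (z−y)/z: (15356−3000)/15356 = 0.8046; (15356−12000)/15356 = 0.2185.
Raised to α = 3.0: 0.52095; 0.01044.
Sum = 0.531392; FGT(3.0) = 0.531392 / 8 = 0.0664.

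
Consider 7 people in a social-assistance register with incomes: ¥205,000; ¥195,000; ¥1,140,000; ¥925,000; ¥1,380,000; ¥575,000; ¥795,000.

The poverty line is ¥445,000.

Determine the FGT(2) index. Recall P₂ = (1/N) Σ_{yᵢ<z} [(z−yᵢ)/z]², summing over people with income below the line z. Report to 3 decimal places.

0.087

Below the line: ¥195,000, ¥205,000 (q = 2 of N = 7).
Gap ratios (z−y)/z: (445000−195000)/445000 = 0.5618; (445000−205000)/445000 = 0.5393.
Squared: 0.3156; 0.2909.
Sum = 0.606489; P₂ = 0.606489 / 7 = 0.087.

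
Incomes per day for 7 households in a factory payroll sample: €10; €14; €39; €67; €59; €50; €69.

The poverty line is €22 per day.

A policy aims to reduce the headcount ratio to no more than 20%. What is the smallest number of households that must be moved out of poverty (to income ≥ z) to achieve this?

1

Currently q = 2 of N = 7 are below the line (H = 0.286).
A headcount ratio of at most 20% allows at most ⌊0.20 × 7⌋ = 1 poor households.
So at least 2 − 1 = 1 must be lifted.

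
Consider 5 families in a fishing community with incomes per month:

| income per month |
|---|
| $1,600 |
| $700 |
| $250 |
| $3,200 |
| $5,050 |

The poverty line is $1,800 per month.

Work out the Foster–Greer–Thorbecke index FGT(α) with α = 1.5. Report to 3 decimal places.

Poor units: $250, $700, $1,600 (q = 3 of N = 5).
Relative gaps: (1800−250)/1800 = 0.8611; (1800−700)/1800 = 0.6111; (1800−1600)/1800 = 0.1111.
Raised to α = 1.5: 0.79908; 0.47773; 0.03704.
Sum = 1.313842; FGT(1.5) = 1.313842 / 5 = 0.263.

0.263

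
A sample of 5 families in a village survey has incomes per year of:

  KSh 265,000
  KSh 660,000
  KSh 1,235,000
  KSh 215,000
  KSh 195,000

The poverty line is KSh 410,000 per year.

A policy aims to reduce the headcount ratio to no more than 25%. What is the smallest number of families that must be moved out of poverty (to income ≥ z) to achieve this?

3 of the 5 families are poor, so H = 3/5 = 0.600.
A headcount ratio of at most 25% allows at most ⌊0.25 × 5⌋ = 1 poor families.
So at least 3 − 1 = 2 must be lifted.

2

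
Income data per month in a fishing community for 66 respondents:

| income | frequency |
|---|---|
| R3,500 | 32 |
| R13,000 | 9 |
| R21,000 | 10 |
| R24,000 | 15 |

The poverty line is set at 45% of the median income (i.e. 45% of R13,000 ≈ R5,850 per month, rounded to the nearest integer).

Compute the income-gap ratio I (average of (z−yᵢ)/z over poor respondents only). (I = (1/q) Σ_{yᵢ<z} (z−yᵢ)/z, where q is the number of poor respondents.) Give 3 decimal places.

0.402

Below the line: 32×R3,500 (q = 32 of N = 66).
Relative gaps: 0.4017 (×32); sum = 12.854701.
The income-gap ratio divides by q (the poor only): 12.854701 / 32 = 0.402.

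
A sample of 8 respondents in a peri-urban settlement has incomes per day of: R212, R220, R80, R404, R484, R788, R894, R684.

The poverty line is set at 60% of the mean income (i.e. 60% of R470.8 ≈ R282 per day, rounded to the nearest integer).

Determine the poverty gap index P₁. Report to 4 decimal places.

0.1480

Below z: R80, R212, R220 (q = 3 of N = 8).
Normalized shortfalls: (282−80)/282 = 0.7163; (282−212)/282 = 0.2482; (282−220)/282 = 0.2199.
Sum of shortfalls = 1.184397; P₁ averages over all N: 1.184397 / 8 = 0.1480.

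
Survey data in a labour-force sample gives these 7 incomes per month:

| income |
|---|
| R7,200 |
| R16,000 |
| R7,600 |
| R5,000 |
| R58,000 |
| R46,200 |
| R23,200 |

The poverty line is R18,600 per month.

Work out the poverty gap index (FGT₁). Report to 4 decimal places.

Incomes under z: R5,000, R7,200, R7,600, R16,000 (q = 4 of N = 7).
Gap ratios (z−y)/z: (18600−5000)/18600 = 0.7312; (18600−7200)/18600 = 0.6129; (18600−7600)/18600 = 0.5914; (18600−16000)/18600 = 0.1398.
Σ = 2.075269. Dividing by the full population N = 7 gives P₁ = 0.2965.

0.2965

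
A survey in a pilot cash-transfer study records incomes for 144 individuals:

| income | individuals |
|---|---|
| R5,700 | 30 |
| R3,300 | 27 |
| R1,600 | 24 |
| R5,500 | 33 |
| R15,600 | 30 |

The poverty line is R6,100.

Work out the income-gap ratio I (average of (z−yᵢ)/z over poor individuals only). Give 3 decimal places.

0.310

Below the line: 24×R1,600, 27×R3,300, 33×R5,500, 30×R5,700 (q = 114 of N = 144).
Relative gaps: 0.7377 (×24), 0.4590 (×27), 0.0984 (×33), 0.0656 (×30); sum = 35.311475.
The income-gap ratio divides by q (the poor only): 35.311475 / 114 = 0.310.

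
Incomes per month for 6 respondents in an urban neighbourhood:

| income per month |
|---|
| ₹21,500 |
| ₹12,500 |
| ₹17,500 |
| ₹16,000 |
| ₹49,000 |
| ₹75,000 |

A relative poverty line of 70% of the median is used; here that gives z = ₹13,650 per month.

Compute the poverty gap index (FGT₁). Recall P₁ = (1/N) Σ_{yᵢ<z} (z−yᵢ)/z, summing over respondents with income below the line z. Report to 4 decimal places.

0.0140

Below z: ₹12,500 (q = 1 of N = 6).
Gap ratios (z−y)/z: (13650−12500)/13650 = 0.0842.
Σ = 0.084249. Dividing by the full population N = 6 gives P₁ = 0.0140.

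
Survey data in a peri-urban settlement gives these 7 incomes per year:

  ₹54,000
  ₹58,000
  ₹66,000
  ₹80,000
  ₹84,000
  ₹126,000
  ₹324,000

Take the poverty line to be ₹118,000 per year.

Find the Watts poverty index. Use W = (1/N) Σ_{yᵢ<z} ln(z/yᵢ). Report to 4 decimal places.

0.4002

Below z: ₹54,000, ₹58,000, ₹66,000, ₹80,000, ₹84,000 (q = 5 of N = 7).
Log gaps: ln(118000/54000) = 0.7817; ln(118000/58000) = 0.7102; ln(118000/66000) = 0.5810; ln(118000/80000) = 0.3887; ln(118000/84000) = 0.3399.
W = 2.801498 / 7 = 0.4002.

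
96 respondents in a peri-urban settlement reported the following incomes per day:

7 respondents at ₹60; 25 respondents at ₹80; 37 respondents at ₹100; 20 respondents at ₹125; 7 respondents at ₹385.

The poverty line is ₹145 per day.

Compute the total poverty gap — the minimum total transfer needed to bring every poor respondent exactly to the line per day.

Incomes under z: 7×₹60, 25×₹80, 37×₹100, 20×₹125 (q = 89 of N = 96).
Individual gaps: 7×(145−60) = 595; 25×(145−80) = 1625; 37×(145−100) = 1665; 20×(145−125) = 400.
Aggregate gap = ₹4,285.

₹4,285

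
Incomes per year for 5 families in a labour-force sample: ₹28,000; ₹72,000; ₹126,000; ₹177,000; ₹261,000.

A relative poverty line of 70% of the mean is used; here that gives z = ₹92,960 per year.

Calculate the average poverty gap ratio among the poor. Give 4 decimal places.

0.4621

Below the line: ₹28,000, ₹72,000 (q = 2 of N = 5).
Relative gaps: 0.6988, 0.2255; sum = 0.924269.
I averages over the q = 2 poor units only: 0.924269 / 2 = 0.4621.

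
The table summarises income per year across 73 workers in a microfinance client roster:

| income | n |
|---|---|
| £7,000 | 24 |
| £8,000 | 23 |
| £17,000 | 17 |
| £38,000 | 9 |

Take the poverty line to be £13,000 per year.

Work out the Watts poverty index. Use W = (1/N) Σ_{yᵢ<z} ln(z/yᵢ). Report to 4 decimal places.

0.3565

Below z: 24×£7,000, 23×£8,000 (q = 47 of N = 73).
ln(z/y) terms: ln(13000/7000) = 0.6190 (×24); ln(13000/8000) = 0.4855 (×23).
W = 26.023621 / 73 = 0.3565.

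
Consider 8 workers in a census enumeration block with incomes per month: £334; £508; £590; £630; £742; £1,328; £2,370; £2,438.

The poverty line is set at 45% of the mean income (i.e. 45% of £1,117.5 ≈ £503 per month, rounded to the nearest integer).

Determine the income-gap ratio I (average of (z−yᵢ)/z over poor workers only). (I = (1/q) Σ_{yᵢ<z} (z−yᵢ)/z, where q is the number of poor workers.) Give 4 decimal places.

0.3360

Below z: £334 (q = 1 of N = 8).
Shortfall ratios (z−y)/z: 0.3360; sum = 0.335984.
The income-gap ratio divides by q (the poor only): 0.335984 / 1 = 0.3360.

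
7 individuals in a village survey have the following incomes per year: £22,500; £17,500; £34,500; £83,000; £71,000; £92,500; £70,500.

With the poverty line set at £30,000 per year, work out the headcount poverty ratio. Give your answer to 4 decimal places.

2 of the 7 individuals have income below £30,000.
H = 2/7 = 0.2857.

0.2857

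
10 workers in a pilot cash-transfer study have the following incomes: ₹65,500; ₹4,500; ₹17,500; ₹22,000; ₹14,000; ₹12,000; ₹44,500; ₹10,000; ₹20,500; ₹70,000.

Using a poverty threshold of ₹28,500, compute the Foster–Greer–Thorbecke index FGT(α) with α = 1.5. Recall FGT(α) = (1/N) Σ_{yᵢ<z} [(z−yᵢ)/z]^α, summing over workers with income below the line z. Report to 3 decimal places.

0.260

Below the line: ₹4,500, ₹10,000, ₹12,000, ₹14,000, ₹17,500, ₹20,500, ₹22,000 (q = 7 of N = 10).
Gap ratios (z−y)/z: (28500−4500)/28500 = 0.8421; (28500−10000)/28500 = 0.6491; (28500−12000)/28500 = 0.5789; (28500−14000)/28500 = 0.5088; (28500−17500)/28500 = 0.3860; (28500−20500)/28500 = 0.2807; (28500−22000)/28500 = 0.2281.
Raised to α = 1.5: 0.77277; 0.52299; 0.44051; 0.36290; 0.23978; 0.14872; 0.10892.
Sum = 2.596589; FGT(1.5) = 2.596589 / 10 = 0.260.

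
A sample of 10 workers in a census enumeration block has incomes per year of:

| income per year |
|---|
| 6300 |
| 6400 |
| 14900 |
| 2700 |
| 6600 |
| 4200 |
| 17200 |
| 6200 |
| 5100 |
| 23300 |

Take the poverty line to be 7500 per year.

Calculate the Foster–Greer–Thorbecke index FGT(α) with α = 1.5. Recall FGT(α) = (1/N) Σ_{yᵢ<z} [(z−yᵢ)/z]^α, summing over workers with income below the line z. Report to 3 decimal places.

0.122

Below z: 2700, 4200, 5100, 6200, 6300, 6400, 6600 (q = 7 of N = 10).
Normalized shortfalls: (7500−2700)/7500 = 0.6400; (7500−4200)/7500 = 0.4400; (7500−5100)/7500 = 0.3200; (7500−6200)/7500 = 0.1733; (7500−6300)/7500 = 0.1600; (7500−6400)/7500 = 0.1467; (7500−6600)/7500 = 0.1200.
Raised to α = 1.5: 0.51200; 0.29186; 0.18102; 0.07216; 0.06400; 0.05617; 0.04157.
Sum = 1.218785; FGT(1.5) = 1.218785 / 10 = 0.122.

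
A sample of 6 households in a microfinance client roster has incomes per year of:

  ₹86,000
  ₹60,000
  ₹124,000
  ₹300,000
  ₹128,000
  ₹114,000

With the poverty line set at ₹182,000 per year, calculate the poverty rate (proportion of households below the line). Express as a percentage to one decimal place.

83.3%

5 of the 6 households have income below ₹182,000.
H = 5/6 = 83.3%.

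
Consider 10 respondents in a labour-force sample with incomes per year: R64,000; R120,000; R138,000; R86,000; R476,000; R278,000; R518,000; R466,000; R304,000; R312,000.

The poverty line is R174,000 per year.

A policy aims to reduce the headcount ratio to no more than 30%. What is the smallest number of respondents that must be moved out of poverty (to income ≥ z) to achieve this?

1

Currently q = 4 of N = 10 are below the line (H = 0.400).
A headcount ratio of at most 30% allows at most ⌊0.30 × 10⌋ = 3 poor respondents.
So at least 4 − 3 = 1 must be lifted.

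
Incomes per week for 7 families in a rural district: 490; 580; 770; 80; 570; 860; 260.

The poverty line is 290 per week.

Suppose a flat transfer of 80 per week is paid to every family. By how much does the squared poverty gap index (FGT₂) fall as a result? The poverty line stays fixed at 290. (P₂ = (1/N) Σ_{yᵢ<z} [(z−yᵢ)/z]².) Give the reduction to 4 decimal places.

0.0477

Before: below the line — 80, 260; squared poverty gap index (FGT₂) = 0.076440.
After the 80 transfer: below the line — 160; squared poverty gap index (FGT₂) = 0.028707.
Reduction = 0.076440 − 0.028707 = 0.0477.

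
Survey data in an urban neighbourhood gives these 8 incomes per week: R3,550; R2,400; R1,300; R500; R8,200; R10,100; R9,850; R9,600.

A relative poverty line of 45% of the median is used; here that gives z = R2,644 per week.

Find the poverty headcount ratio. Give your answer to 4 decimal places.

0.3750

3 of the 8 workers have income below R2,644.
H = 3/8 = 0.3750.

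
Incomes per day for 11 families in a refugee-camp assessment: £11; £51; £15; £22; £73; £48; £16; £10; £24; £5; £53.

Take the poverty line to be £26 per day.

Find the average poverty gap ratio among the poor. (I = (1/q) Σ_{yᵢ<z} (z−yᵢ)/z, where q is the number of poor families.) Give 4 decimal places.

Poor units: £5, £10, £11, £15, £16, £22, £24 (q = 7 of N = 11).
Relative gaps: 0.8077, 0.6154, 0.5769, 0.4231, 0.3846, 0.1538, 0.0769; sum = 3.038462.
I averages over the q = 7 poor units only: 3.038462 / 7 = 0.4341.

0.4341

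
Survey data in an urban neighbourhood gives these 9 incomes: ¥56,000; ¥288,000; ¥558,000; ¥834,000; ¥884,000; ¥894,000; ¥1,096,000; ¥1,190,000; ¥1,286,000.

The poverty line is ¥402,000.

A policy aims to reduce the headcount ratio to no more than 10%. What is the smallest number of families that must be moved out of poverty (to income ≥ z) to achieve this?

2

Currently q = 2 of N = 9 are below the line (H = 0.222).
A headcount ratio of at most 10% allows at most ⌊0.10 × 9⌋ = 0 poor families.
So at least 2 − 0 = 2 must be lifted.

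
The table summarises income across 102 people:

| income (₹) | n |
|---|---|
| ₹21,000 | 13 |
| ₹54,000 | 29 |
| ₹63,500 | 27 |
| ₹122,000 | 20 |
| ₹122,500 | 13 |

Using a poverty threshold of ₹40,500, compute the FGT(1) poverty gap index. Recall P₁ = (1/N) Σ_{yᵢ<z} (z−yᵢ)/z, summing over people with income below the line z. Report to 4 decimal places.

0.0614

Incomes under z: 13×₹21,000 (q = 13 of N = 102).
Relative gaps: (40500−21000)/40500 = 0.4815 (×13).
Sum of shortfalls = 6.259259; P₁ averages over all N: 6.259259 / 102 = 0.0614.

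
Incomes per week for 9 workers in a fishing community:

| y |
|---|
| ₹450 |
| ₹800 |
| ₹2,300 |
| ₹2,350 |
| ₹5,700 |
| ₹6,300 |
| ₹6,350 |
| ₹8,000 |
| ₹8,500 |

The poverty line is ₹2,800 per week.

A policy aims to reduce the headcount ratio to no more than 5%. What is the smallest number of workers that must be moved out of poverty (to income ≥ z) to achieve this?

Currently q = 4 of N = 9 are below the line (H = 0.444).
A headcount ratio of at most 5% allows at most ⌊0.05 × 9⌋ = 0 poor workers.
So at least 4 − 0 = 4 must be lifted.

4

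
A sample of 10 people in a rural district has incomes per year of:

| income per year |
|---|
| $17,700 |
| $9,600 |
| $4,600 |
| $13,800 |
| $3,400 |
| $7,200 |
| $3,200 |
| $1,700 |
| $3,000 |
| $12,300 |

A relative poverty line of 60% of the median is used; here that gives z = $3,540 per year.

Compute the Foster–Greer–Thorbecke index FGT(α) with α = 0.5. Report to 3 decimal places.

Below the line: $1,700, $3,000, $3,200, $3,400 (q = 4 of N = 10).
Normalized shortfalls: (3540−1700)/3540 = 0.5198; (3540−3000)/3540 = 0.1525; (3540−3200)/3540 = 0.0960; (3540−3400)/3540 = 0.0395.
Raised to α = 0.5: 0.72095; 0.39057; 0.30991; 0.19887.
Sum = 1.620299; FGT(0.5) = 1.620299 / 10 = 0.162.

0.162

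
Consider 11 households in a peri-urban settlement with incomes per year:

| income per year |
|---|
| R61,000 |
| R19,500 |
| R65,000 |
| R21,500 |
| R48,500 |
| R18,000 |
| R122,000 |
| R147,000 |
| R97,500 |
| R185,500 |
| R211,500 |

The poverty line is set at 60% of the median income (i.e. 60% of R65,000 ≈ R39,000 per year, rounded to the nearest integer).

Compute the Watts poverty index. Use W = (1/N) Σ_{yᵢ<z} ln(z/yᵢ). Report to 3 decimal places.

Incomes under z: R18,000, R19,500, R21,500 (q = 3 of N = 11).
Log shortfalls: ln(39000/18000) = 0.7732; ln(39000/19500) = 0.6931; ln(39000/21500) = 0.5955.
W = 2.061846 / 11 = 0.187.

0.187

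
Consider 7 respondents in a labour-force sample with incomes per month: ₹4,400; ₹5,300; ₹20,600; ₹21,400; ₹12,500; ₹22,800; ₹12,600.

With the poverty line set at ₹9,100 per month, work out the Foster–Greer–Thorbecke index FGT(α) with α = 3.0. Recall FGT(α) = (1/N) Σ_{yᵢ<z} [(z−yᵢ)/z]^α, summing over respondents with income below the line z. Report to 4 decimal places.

Poor units: ₹4,400, ₹5,300 (q = 2 of N = 7).
Shortfall ratios: (9100−4400)/9100 = 0.5165; (9100−5300)/9100 = 0.4176.
Raised to α = 3.0: 0.13777; 0.07282.
Sum = 0.210591; FGT(3.0) = 0.210591 / 7 = 0.0301.

0.0301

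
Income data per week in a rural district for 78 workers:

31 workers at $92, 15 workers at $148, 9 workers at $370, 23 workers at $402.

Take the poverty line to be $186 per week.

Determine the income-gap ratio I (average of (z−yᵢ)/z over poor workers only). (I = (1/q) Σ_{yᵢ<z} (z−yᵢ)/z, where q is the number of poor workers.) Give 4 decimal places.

Poor units: 31×$92, 15×$148 (q = 46 of N = 78).
Relative gaps: 0.5054 (×31), 0.2043 (×15); sum = 18.731183.
The income-gap ratio divides by q (the poor only): 18.731183 / 46 = 0.4072.

0.4072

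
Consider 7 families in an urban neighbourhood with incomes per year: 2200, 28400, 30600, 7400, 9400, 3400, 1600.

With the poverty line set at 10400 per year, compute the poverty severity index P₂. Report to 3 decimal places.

Below z: 1600, 2200, 3400, 7400, 9400 (q = 5 of N = 7).
Normalized shortfalls: (10400−1600)/10400 = 0.8462; (10400−2200)/10400 = 0.7885; (10400−3400)/10400 = 0.6731; (10400−7400)/10400 = 0.2885; (10400−9400)/10400 = 0.0962.
Squared: 0.7160; 0.6217; 0.4530; 0.0832; 0.0092.
Sum = 1.883136; P₂ = 1.883136 / 7 = 0.269.

0.269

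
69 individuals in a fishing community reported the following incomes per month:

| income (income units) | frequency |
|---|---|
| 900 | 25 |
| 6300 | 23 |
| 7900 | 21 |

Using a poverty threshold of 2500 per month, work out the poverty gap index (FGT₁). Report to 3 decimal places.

0.232

Poor units: 25×900 (q = 25 of N = 69).
Gap ratios (z−y)/z: (2500−900)/2500 = 0.6400 (×25).
Σ = 16.000000. Dividing by the full population N = 69 gives P₁ = 0.232.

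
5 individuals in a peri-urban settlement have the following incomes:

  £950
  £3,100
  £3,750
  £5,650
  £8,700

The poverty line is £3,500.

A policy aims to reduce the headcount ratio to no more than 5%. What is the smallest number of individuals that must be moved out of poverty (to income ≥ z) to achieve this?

2 of the 5 individuals are poor, so H = 2/5 = 0.400.
A headcount ratio of at most 5% allows at most ⌊0.05 × 5⌋ = 0 poor individuals.
So at least 2 − 0 = 2 must be lifted.

2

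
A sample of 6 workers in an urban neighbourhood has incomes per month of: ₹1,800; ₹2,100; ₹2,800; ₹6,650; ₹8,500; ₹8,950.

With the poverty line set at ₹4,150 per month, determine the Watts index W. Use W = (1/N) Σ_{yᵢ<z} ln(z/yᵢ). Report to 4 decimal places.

Below z: ₹1,800, ₹2,100, ₹2,800 (q = 3 of N = 6).
ln(z/y) terms: ln(4150/1800) = 0.8353; ln(4150/2100) = 0.6812; ln(4150/2800) = 0.3935.
W = 1.909982 / 6 = 0.3183.

0.3183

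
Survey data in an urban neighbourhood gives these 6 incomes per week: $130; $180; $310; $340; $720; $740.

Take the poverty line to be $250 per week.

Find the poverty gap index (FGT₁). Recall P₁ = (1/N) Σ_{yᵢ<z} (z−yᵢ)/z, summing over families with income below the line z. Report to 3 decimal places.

0.127

Incomes under z: $130, $180 (q = 2 of N = 6).
Normalized shortfalls: (250−130)/250 = 0.4800; (250−180)/250 = 0.2800.
Σ = 0.760000. Dividing by the full population N = 6 gives P₁ = 0.127.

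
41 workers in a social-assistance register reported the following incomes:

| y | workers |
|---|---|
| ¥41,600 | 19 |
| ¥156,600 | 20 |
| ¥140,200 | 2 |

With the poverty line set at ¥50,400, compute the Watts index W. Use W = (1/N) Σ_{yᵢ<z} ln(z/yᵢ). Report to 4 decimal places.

0.0889

Incomes under z: 19×¥41,600 (q = 19 of N = 41).
ln(z/y) terms: ln(50400/41600) = 0.1919 (×19).
W = 3.645929 / 41 = 0.0889.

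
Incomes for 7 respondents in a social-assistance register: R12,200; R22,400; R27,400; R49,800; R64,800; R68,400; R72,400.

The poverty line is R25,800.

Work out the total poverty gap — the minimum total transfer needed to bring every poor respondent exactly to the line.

R17,000

Poor units: R12,200, R22,400 (q = 2 of N = 7).
Individual gaps: 25800−12200 = 13600; 25800−22400 = 3400.
Aggregate gap = R17,000.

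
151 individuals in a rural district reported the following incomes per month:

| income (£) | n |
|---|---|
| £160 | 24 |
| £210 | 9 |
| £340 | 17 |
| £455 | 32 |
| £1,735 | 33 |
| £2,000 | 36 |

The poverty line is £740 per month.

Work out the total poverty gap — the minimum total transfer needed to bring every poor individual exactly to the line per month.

Incomes under z: 24×£160, 9×£210, 17×£340, 32×£455 (q = 82 of N = 151).
Individual gaps: 24×(740−160) = 13920; 9×(740−210) = 4770; 17×(740−340) = 6800; 32×(740−455) = 9120.
Aggregate gap = £34,610.

£34,610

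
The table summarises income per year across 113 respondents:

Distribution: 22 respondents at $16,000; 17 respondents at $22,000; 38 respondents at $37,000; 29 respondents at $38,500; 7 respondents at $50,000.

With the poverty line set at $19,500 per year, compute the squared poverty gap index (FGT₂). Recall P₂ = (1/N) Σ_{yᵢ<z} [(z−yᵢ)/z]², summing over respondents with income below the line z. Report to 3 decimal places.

Below z: 22×$16,000 (q = 22 of N = 113).
Shortfall ratios: (19500−16000)/19500 = 0.1795 (×22).
Squared: 0.0322 (×22).
Sum = 0.708744; P₂ = 0.708744 / 113 = 0.006.

0.006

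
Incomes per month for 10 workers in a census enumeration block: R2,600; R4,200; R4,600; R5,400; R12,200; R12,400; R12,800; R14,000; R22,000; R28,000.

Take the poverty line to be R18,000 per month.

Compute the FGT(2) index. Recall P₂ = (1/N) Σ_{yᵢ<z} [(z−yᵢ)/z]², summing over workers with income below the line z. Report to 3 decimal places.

Poor units: R2,600, R4,200, R4,600, R5,400, R12,200, R12,400, R12,800, R14,000 (q = 8 of N = 10).
Normalized shortfalls: (18000−2600)/18000 = 0.8556; (18000−4200)/18000 = 0.7667; (18000−4600)/18000 = 0.7444; (18000−5400)/18000 = 0.7000; (18000−12200)/18000 = 0.3222; (18000−12400)/18000 = 0.3111; (18000−12800)/18000 = 0.2889; (18000−14000)/18000 = 0.2222.
Squared: 0.7320; 0.5878; 0.5542; 0.4900; 0.1038; 0.0968; 0.0835; 0.0494.
Sum = 2.697407; P₂ = 2.697407 / 10 = 0.270.

0.270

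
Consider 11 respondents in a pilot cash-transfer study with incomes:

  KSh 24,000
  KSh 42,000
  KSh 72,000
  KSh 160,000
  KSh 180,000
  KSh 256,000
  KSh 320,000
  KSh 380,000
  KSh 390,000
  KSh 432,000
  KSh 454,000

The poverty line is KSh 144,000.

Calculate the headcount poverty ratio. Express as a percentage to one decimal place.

3 of the 11 respondents have income below KSh 144,000.
H = 3/11 = 27.3%.

27.3%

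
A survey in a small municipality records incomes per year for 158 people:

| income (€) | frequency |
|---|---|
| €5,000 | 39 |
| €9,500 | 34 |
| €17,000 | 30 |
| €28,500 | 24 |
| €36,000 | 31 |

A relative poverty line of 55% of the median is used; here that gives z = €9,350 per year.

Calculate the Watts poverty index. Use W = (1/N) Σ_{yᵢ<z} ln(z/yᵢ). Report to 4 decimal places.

Below the line: 39×€5,000 (q = 39 of N = 158).
ln(z/y) terms: ln(9350/5000) = 0.6259 (×39).
W = 24.411599 / 158 = 0.1545.

0.1545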